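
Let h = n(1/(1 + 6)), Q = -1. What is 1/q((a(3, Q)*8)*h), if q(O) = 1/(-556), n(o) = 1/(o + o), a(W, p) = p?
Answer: -556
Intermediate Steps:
n(o) = 1/(2*o)
h = 7/2 (h = 1/(2*(1/(1 + 6))) = 1/(2*(1/7)) = (1/2)*7 = 7/2 ≈ 3.5000)
q(O) = -1/556
1/q((a(3, Q)*8)*h) = 1/(-1/556) = -556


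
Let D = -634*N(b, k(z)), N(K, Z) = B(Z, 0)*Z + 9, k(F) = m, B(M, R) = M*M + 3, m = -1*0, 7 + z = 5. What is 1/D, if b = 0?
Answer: -1/5706 ≈ -0.00017525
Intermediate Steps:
z = -2 (z = -7 + 5 = -2)
m = 0
B(M, R) = 3 + M² (B(M, R) = M² + 3 = 3 + M²)
k(F) = 0
N(K, Z) = 9 + Z*(3 + Z²) (N(K, Z) = (3 + Z²)*Z + 9 = Z*(3 + Z²) + 9 = 9 + Z*(3 + Z²))
D = -5706 (D = -634*(9 + 0*(3 + 0²)) = -634*(9 + 0*(3 + 0)) = -634*(9 + 0*3) = -634*(9 + 0) = -634*9 = -5706)
1/D = 1/(-5706) = -1/5706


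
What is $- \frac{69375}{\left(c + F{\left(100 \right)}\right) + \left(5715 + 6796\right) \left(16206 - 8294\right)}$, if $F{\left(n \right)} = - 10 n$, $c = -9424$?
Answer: $- \frac{69375}{98976608} \approx -0.00070092$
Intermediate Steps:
$- \frac{69375}{\left(c + F{\left(100 \right)}\right) + \left(5715 + 6796\right) \left(16206 - 8294\right)} = - \frac{69375}{\left(-9424 - 1000\right) + \left(5715 + 6796\right) \left(16206 - 8294\right)} = - \frac{69375}{\left(-9424 - 1000\right) + 12511 \cdot 7912} = - \frac{69375}{-10424 + 98987032} = - \frac{69375}{98976608}$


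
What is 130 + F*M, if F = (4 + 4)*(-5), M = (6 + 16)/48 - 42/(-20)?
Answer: 83/3 ≈ 27.667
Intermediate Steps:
M = 307/120 (M = 22*(1/48) - 42*(-1/20) = 11/24 + 21/10 = 307/120 ≈ 2.5583)
F = -40 (F = 8*(-5) = -40)
130 + F*M = 130 - 40*307/120 = 130 - 307/3 = 83/3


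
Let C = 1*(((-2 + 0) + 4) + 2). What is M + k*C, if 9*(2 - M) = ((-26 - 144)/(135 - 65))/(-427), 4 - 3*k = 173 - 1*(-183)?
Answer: -12571751/26901 ≈ -467.33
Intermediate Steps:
k = -352/3 (k = 4/3 - (173 - 1*(-183))/3 = 4/3 - (173 + 183)/3 = 4/3 - ⅓*356 = 4/3 - 356/3 = -352/3 ≈ -117.33)
M = 53785/26901 (M = 2 - (-26 - 144)/(135 - 65)/(9*(-427)) = 2 - (-170/70)*(-1)/(9*427) = 2 - (-170*1/70)*(-1)/(9*427) = 2 - (-17)*(-1)/(63*427) = 2 - ⅑*17/2989 = 2 - 17/26901 = 53785/26901 ≈ 1.9994)
C = 4 (C = 1*((-2 + 4) + 2) = 1*(2 + 2) = 1*4 = 4)
M + k*C = 53785/26901 - 352/3*4 = 53785/26901 - 1408/3 = -12571751/26901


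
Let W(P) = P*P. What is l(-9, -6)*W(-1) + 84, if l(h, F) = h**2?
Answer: 165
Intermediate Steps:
W(P) = P**2
l(-9, -6)*W(-1) + 84 = (-9)**2*(-1)**2 + 84 = 81*1 + 84 = 81 + 84 = 165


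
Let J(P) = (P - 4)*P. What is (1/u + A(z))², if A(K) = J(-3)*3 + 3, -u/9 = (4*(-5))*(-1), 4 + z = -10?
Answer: 141110641/32400 ≈ 4355.3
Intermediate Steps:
z = -14 (z = -4 - 10 = -14)
J(P) = P*(-4 + P) (J(P) = (-4 + P)*P = P*(-4 + P))
u = -180 (u = -9*4*(-5)*(-1) = -(-180)*(-1) = -9*20 = -180)
A(K) = 66 (A(K) = -3*(-4 - 3)*3 + 3 = -3*(-7)*3 + 3 = 21*3 + 3 = 63 + 3 = 66)
(1/u + A(z))² = (1/(-180) + 66)² = (-1/180 + 66)² = (11879/180)² = 141110641/32400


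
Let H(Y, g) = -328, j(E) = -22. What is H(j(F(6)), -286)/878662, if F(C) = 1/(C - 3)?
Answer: -164/439331 ≈ -0.00037330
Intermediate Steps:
F(C) = 1/(-3 + C)
H(j(F(6)), -286)/878662 = -328/878662 = -328*1/878662 = -164/439331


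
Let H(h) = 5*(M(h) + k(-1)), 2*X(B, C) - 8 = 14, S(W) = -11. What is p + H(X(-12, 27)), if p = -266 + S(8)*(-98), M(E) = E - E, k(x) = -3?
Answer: 797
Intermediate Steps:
M(E) = 0
X(B, C) = 11 (X(B, C) = 4 + (½)*14 = 4 + 7 = 11)
p = 812 (p = -266 - 11*(-98) = -266 + 1078 = 812)
H(h) = -15 (H(h) = 5*(0 - 3) = 5*(-3) = -15)
p + H(X(-12, 27)) = 812 - 15 = 797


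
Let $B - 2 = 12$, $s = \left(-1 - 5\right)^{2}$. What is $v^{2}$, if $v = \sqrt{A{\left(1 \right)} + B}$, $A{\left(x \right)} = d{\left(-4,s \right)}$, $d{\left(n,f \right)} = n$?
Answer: $10$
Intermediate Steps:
$s = 36$ ($s = \left(-6\right)^{2} = 36$)
$B = 14$ ($B = 2 + 12 = 14$)
$A{\left(x \right)} = -4$
$v = \sqrt{10}$ ($v = \sqrt{-4 + 14} = \sqrt{10} \approx 3.1623$)
$v^{2} = \left(\sqrt{10}\right)^{2} = 10$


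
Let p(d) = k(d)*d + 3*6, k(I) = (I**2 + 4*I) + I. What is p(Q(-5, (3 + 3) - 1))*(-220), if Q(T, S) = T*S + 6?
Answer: 1107920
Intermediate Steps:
k(I) = I**2 + 5*I
Q(T, S) = 6 + S*T (Q(T, S) = S*T + 6 = 6 + S*T)
p(d) = 18 + d**2*(5 + d) (p(d) = (d*(5 + d))*d + 3*6 = d**2*(5 + d) + 18 = 18 + d**2*(5 + d))
p(Q(-5, (3 + 3) - 1))*(-220) = (18 + (6 + ((3 + 3) - 1)*(-5))**2*(5 + (6 + ((3 + 3) - 1)*(-5))))*(-220) = (18 + (6 + (6 - 1)*(-5))**2*(5 + (6 + (6 - 1)*(-5))))*(-220) = (18 + (6 + 5*(-5))**2*(5 + (6 + 5*(-5))))*(-220) = (18 + (6 - 25)**2*(5 + (6 - 25)))*(-220) = (18 + (-19)**2*(5 - 19))*(-220) = (18 + 361*(-14))*(-220) = (18 - 5054)*(-220) = -5036*(-220) = 1107920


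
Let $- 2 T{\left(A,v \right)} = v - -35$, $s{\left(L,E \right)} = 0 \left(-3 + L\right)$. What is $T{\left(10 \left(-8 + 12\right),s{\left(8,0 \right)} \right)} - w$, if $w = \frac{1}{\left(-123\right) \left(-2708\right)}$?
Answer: $- \frac{5828971}{333084} \approx -17.5$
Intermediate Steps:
$s{\left(L,E \right)} = 0$
$T{\left(A,v \right)} = - \frac{35}{2} - \frac{v}{2}$ ($T{\left(A,v \right)} = - \frac{v - -35}{2} = - \frac{v + 35}{2} = - \frac{35 + v}{2} = - \frac{35}{2} - \frac{v}{2}$)
$w = \frac{1}{333084} \approx 3.0022 \cdot 10^{-6}$
$T{\left(10 \left(-8 + 12\right),s{\left(8,0 \right)} \right)} - w = \left(- \frac{35}{2} - 0\right) - \frac{1}{333084} = \left(- \frac{35}{2} + 0\right) - \frac{1}{333084} = - \frac{35}{2} - \frac{1}{333084} = - \frac{5828971}{333084}$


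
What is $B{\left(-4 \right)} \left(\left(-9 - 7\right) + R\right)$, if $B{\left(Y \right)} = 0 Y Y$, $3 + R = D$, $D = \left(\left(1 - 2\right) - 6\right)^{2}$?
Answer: $0$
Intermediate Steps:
$D = 49$ ($D = \left(\left(1 - 2\right) - 6\right)^{2} = \left(-1 - 6\right)^{2} = \left(-7\right)^{2} = 49$)
$R = 46$ ($R = -3 + 49 = 46$)
$B{\left(Y \right)} = 0$ ($B{\left(Y \right)} = 0 Y = 0$)
$B{\left(-4 \right)} \left(\left(-9 - 7\right) + R\right) = 0 \left(\left(-9 - 7\right) + 46\right) = 0 \left(-16 + 46\right) = 0 \cdot 30 = 0$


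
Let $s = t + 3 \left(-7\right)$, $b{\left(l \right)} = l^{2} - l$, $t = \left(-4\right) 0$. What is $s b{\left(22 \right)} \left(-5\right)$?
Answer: $48510$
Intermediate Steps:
$t = 0$
$s = -21$ ($s = 0 + 3 \left(-7\right) = 0 - 21 = -21$)
$s b{\left(22 \right)} \left(-5\right) = - 21 \cdot 22 \left(-1 + 22\right) \left(-5\right) = - 21 \cdot 22 \cdot 21 \left(-5\right) = - 21 \cdot 462 \left(-5\right) = \left(-21\right) \left(-2310\right) = 48510$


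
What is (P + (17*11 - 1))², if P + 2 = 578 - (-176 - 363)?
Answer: 1692601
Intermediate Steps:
P = 1115 (P = -2 + (578 - (-176 - 363)) = -2 + (578 - 1*(-539)) = -2 + (578 + 539) = -2 + 1117 = 1115)
(P + (17*11 - 1))² = (1115 + (17*11 - 1))² = (1115 + (187 - 1))² = (1115 + 186)² = 1301² = 1692601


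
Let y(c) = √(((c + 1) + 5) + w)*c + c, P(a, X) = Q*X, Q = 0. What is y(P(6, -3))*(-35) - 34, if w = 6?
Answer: -34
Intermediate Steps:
P(a, X) = 0 (P(a, X) = 0*X = 0)
y(c) = c + c*√(12 + c) (y(c) = √(((c + 1) + 5) + 6)*c + c = √(((1 + c) + 5) + 6)*c + c = √((6 + c) + 6)*c + c = √(12 + c)*c + c = c*√(12 + c) + c = c + c*√(12 + c))
y(P(6, -3))*(-35) - 34 = (0*(1 + √(12 + 0)))*(-35) - 34 = (0*(1 + √12))*(-35) - 34 = (0*(1 + 2*√3))*(-35) - 34 = 0*(-35) - 34 = 0 - 34 = -34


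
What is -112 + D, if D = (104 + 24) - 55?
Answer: -39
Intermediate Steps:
D = 73 (D = 128 - 55 = 73)
-112 + D = -112 + 73 = -39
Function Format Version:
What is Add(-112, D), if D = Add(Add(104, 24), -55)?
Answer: -39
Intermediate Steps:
D = 73 (D = Add(128, -55) = 73)
Add(-112, D) = Add(-112, 73) = -39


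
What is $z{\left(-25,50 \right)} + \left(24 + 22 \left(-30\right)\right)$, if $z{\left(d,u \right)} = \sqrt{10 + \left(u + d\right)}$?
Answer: $-636 + \sqrt{35} \approx -630.08$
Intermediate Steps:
$z{\left(d,u \right)} = \sqrt{10 + d + u}$ ($z{\left(d,u \right)} = \sqrt{10 + \left(d + u\right)} = \sqrt{10 + d + u}$)
$z{\left(-25,50 \right)} + \left(24 + 22 \left(-30\right)\right) = \sqrt{10 - 25 + 50} + \left(24 + 22 \left(-30\right)\right) = \sqrt{35} + \left(24 - 660\right) = \sqrt{35} - 636 = -636 + \sqrt{35}$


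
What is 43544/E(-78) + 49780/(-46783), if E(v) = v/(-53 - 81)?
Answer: 136485028364/1824537 ≈ 74805.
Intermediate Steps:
E(v) = -v/134 (E(v) = v/(-134) = v*(-1/134) = -v/134)
43544/E(-78) + 49780/(-46783) = 43544/((-1/134*(-78))) + 49780/(-46783) = 43544/(39/67) + 49780*(-1/46783) = 43544*(67/39) - 49780/46783 = 2917448/39 - 49780/46783 = 136485028364/1824537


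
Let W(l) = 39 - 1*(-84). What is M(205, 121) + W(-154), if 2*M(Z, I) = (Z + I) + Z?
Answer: 777/2 ≈ 388.50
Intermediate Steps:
M(Z, I) = Z + I/2 (M(Z, I) = ((Z + I) + Z)/2 = ((I + Z) + Z)/2 = (I + 2*Z)/2 = Z + I/2)
W(l) = 123 (W(l) = 39 + 84 = 123)
M(205, 121) + W(-154) = (205 + (½)*121) + 123 = (205 + 121/2) + 123 = 531/2 + 123 = 777/2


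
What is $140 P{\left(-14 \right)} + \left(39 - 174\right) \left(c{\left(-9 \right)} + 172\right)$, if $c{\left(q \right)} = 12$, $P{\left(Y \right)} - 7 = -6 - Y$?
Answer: $-22740$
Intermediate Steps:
$P{\left(Y \right)} = 1 - Y$ ($P{\left(Y \right)} = 7 - \left(6 + Y\right) = 1 - Y$)
$140 P{\left(-14 \right)} + \left(39 - 174\right) \left(c{\left(-9 \right)} + 172\right) = 140 \left(1 - -14\right) + \left(39 - 174\right) \left(12 + 172\right) = 140 \left(1 + 14\right) - 24840 = 140 \cdot 15 - 24840 = 2100 - 24840 = -22740$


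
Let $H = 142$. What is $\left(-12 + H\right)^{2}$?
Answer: $16900$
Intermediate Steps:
$\left(-12 + H\right)^{2} = \left(-12 + 142\right)^{2} = 130^{2} = 16900$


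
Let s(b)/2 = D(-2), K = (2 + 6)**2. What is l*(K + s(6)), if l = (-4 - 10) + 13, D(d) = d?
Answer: -60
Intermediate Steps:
K = 64 (K = 8**2 = 64)
s(b) = -4 (s(b) = 2*(-2) = -4)
l = -1 (l = -14 + 13 = -1)
l*(K + s(6)) = -(64 - 4) = -1*60 = -60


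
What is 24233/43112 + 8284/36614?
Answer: 622203435/789251384 ≈ 0.78835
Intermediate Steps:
24233/43112 + 8284/36614 = 24233*(1/43112) + 8284*(1/36614) = 24233/43112 + 4142/18307 = 622203435/789251384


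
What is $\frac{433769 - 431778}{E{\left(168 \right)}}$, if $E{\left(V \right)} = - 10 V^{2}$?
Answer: $- \frac{1991}{282240} \approx -0.0070543$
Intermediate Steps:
$\frac{433769 - 431778}{E{\left(168 \right)}} = \frac{433769 - 431778}{\left(-10\right) 168^{2}} = \frac{433769 - 431778}{\left(-10\right) 28224} = \frac{1991}{-282240} = 1991 \left(- \frac{1}{282240}\right) = - \frac{1991}{282240}$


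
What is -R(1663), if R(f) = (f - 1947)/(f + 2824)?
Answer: 284/4487 ≈ 0.063294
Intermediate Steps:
R(f) = (-1947 + f)/(2824 + f)
-R(1663) = -(-1947 + 1663)/(2824 + 1663) = -(-284)/4487 = -1*(-284/4487) = 284/4487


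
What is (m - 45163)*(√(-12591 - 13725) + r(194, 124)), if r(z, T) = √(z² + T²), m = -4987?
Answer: -100300*√13253 - 300900*I*√731 ≈ -1.1547e+7 - 8.1354e+6*I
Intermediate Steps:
r(z, T) = √(T² + z²)
(m - 45163)*(√(-12591 - 13725) + r(194, 124)) = (-4987 - 45163)*(√(-12591 - 13725) + √(124² + 194²)) = -50150*(√(-26316) + √(15376 + 37636)) = -50150*(6*I*√731 + √53012) = -50150*(6*I*√731 + 2*√13253) = -50150*(2*√13253 + 6*I*√731) = -100300*√13253 - 300900*I*√731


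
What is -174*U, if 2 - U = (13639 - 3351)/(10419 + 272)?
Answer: -1930356/10691 ≈ -180.56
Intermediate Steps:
U = 11094/10691 (U = 2 - (13639 - 3351)/(10419 + 272) = 2 - 10288/10691 = 11094/10691 ≈ 1.0377)
-174*U = -174*11094/10691 = -1930356/10691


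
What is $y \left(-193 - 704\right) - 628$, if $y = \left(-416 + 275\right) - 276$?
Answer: $373421$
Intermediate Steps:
$y = -417$ ($y = -141 - 276 = -417$)
$y \left(-193 - 704\right) - 628 = - 417 \left(-193 - 704\right) - 628 = \left(-417\right) \left(-897\right) - 628 = 374049 - 628 = 373421$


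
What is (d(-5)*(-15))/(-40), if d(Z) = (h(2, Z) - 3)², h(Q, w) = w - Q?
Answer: 75/2 ≈ 37.500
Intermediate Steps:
d(Z) = (-5 + Z)² (d(Z) = ((Z - 1*2) - 3)² = ((Z - 2) - 3)² = ((-2 + Z) - 3)² = (-5 + Z)²)
(d(-5)*(-15))/(-40) = ((-5 - 5)²*(-15))/(-40) = ((-10)²*(-15))*(-1/40) = (100*(-15))*(-1/40) = -1500*(-1/40) = 75/2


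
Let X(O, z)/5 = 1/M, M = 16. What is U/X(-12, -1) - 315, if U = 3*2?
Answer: -1479/5 ≈ -295.80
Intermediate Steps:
U = 6
X(O, z) = 5/16
U/X(-12, -1) - 315 = 6/(5/16) - 315 = 6*(16/5) - 315 = 96/5 - 315 = -1479/5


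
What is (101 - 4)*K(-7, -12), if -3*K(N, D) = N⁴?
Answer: -232897/3 ≈ -77632.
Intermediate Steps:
K(N, D) = -N⁴/3
(101 - 4)*K(-7, -12) = (101 - 4)*(-⅓*(-7)⁴) = 97*(-⅓*2401) = 97*(-2401/3) = -232897/3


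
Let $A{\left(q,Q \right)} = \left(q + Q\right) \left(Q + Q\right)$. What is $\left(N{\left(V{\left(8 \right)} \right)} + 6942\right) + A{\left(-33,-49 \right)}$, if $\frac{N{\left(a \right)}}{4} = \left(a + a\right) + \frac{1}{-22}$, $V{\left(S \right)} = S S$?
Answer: $\frac{170388}{11} \approx 15490.0$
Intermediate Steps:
$V{\left(S \right)} = S^{2}$
$A{\left(q,Q \right)} = 2 Q \left(Q + q\right)$ ($A{\left(q,Q \right)} = \left(Q + q\right) 2 Q = 2 Q \left(Q + q\right)$)
$N{\left(a \right)} = - \frac{2}{11} + 8 a$ ($N{\left(a \right)} = 4 \left(\left(a + a\right) + \frac{1}{-22}\right) = 4 \left(2 a - \frac{1}{22}\right) = 4 \left(- \frac{1}{22} + 2 a\right) = - \frac{2}{11} + 8 a$)
$\left(N{\left(V{\left(8 \right)} \right)} + 6942\right) + A{\left(-33,-49 \right)} = \left(\left(- \frac{2}{11} + 8 \cdot 8^{2}\right) + 6942\right) + 2 \left(-49\right) \left(-49 - 33\right) = \left(\left(- \frac{2}{11} + 8 \cdot 64\right) + 6942\right) + 2 \left(-49\right) \left(-82\right) = \left(\left(- \frac{2}{11} + 512\right) + 6942\right) + 8036 = \left(\frac{5630}{11} + 6942\right) + 8036 = \frac{81992}{11} + 8036 = \frac{170388}{11}$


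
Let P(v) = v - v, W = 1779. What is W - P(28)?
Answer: 1779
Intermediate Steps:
P(v) = 0
W - P(28) = 1779 - 1*0 = 1779 + 0 = 1779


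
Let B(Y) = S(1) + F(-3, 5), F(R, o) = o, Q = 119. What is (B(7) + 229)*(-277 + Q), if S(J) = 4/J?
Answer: -37604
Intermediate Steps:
B(Y) = 9 (B(Y) = 4/1 + 5 = 4*1 + 5 = 4 + 5 = 9)
(B(7) + 229)*(-277 + Q) = (9 + 229)*(-277 + 119) = 238*(-158) = -37604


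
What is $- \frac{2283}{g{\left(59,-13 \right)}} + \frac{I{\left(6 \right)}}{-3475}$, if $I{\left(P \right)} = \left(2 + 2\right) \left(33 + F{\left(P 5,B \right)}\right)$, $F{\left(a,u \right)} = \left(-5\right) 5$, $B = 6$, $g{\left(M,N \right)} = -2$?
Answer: $\frac{7933361}{6950} \approx 1141.5$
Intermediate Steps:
$F{\left(a,u \right)} = -25$
$I{\left(P \right)} = 32$ ($I{\left(P \right)} = \left(2 + 2\right) \left(33 - 25\right) = 4 \cdot 8 = 32$)
$- \frac{2283}{g{\left(59,-13 \right)}} + \frac{I{\left(6 \right)}}{-3475} = - \frac{2283}{-2} + \frac{32}{-3475} = \left(-2283\right) \left(- \frac{1}{2}\right) + 32 \left(- \frac{1}{3475}\right) = \frac{2283}{2} - \frac{32}{3475} = \frac{7933361}{6950}$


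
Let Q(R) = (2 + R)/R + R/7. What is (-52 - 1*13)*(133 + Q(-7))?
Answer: -60385/7 ≈ -8626.4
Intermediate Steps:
Q(R) = R/7 + (2 + R)/R (Q(R) = (2 + R)/R + R*(1/7) = (2 + R)/R + R/7 = R/7 + (2 + R)/R)
(-52 - 1*13)*(133 + Q(-7)) = (-52 - 1*13)*(133 + (1 + 2/(-7) + (1/7)*(-7))) = (-52 - 13)*(133 + (1 + 2*(-1/7) - 1)) = -65*(133 + (1 - 2/7 - 1)) = -65*(133 - 2/7) = -65*929/7 = -60385/7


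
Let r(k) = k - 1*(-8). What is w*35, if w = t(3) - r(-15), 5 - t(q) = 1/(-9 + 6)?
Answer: 1295/3 ≈ 431.67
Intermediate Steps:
t(q) = 16/3 (t(q) = 5 - 1/(-9 + 6) = 5 - 1/(-3) = 5 - 1*(-1/3) = 5 + 1/3 = 16/3)
r(k) = 8 + k (r(k) = k + 8 = 8 + k)
w = 37/3 (w = 16/3 - (8 - 15) = 16/3 - 1*(-7) = 16/3 + 7 = 37/3 ≈ 12.333)
w*35 = (37/3)*35 = 1295/3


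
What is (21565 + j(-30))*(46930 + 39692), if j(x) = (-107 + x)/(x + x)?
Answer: 18682012169/10 ≈ 1.8682e+9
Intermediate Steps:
j(x) = (-107 + x)/(2*x) (j(x) = (-107 + x)/((2*x)) = (-107 + x)*(1/(2*x)) = (-107 + x)/(2*x))
(21565 + j(-30))*(46930 + 39692) = (21565 + (1/2)*(-107 - 30)/(-30))*(46930 + 39692) = (21565 + (1/2)*(-1/30)*(-137))*86622 = (21565 + 137/60)*86622 = (1294037/60)*86622 = 18682012169/10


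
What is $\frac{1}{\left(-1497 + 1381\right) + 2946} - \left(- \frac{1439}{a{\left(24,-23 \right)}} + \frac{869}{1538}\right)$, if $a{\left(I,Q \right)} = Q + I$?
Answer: $\frac{1565211832}{1088135} \approx 1438.4$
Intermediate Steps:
$a{\left(I,Q \right)} = I + Q$
$\frac{1}{\left(-1497 + 1381\right) + 2946} - \left(- \frac{1439}{a{\left(24,-23 \right)}} + \frac{869}{1538}\right) = \frac{1}{\left(-1497 + 1381\right) + 2946} - \left(- \frac{1439}{24 - 23} + \frac{869}{1538}\right) = \frac{1}{-116 + 2946} - \left(- \frac{1439}{1} + 869 \cdot \frac{1}{1538}\right) = \frac{1}{2830} - \left(\left(-1439\right) 1 + \frac{869}{1538}\right) = \frac{1}{2830} - \left(-1439 + \frac{869}{1538}\right) = \frac{1}{2830} - - \frac{2212313}{1538} = \frac{1}{2830} + \frac{2212313}{1538} = \frac{1565211832}{1088135}$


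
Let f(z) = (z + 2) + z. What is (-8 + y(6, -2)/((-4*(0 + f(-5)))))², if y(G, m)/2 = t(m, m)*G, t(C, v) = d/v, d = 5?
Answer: 20449/256 ≈ 79.879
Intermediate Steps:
f(z) = 2 + 2*z (f(z) = (2 + z) + z = 2 + 2*z)
t(C, v) = 5/v
y(G, m) = 10*G/m (y(G, m) = 2*((5/m)*G) = 2*(5*G/m) = 10*G/m)
(-8 + y(6, -2)/((-4*(0 + f(-5)))))² = (-8 + (10*6/(-2))/((-4*(0 + (2 + 2*(-5))))))² = (-8 + (10*6*(-½))/((-4*(0 + (2 - 10)))))² = (-8 - 30*(-1/(4*(0 - 8))))² = (-8 - 30/((-4*(-8))))² = (-8 - 30/32)² = (-8 - 30*1/32)² = (-8 - 15/16)² = (-143/16)² = 20449/256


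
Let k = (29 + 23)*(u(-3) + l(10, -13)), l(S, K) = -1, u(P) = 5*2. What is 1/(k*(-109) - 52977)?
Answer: -1/103989 ≈ -9.6164e-6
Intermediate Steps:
u(P) = 10
k = 468 (k = (29 + 23)*(10 - 1) = 52*9 = 468)
1/(k*(-109) - 52977) = 1/(468*(-109) - 52977) = 1/(-51012 - 52977) = 1/(-103989) = -1/103989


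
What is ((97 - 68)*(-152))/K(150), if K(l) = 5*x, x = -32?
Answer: 551/20 ≈ 27.550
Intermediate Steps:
K(l) = -160 (K(l) = 5*(-32) = -160)
((97 - 68)*(-152))/K(150) = ((97 - 68)*(-152))/(-160) = (29*(-152))*(-1/160) = -4408*(-1/160) = 551/20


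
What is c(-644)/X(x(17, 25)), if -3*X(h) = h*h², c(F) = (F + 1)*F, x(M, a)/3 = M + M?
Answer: -103523/88434 ≈ -1.1706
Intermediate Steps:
x(M, a) = 6*M (x(M, a) = 3*(M + M) = 3*(2*M) = 6*M)
c(F) = F*(1 + F) (c(F) = (1 + F)*F = F*(1 + F))
X(h) = -h³/3 (X(h) = -h*h²/3 = -h³/3)
c(-644)/X(x(17, 25)) = (-644*(1 - 644))/((-(6*17)³/3)) = (-644*(-643))/((-⅓*102³)) = 414092/((-⅓*1061208)) = 414092/(-353736) = 414092*(-1/353736) = -103523/88434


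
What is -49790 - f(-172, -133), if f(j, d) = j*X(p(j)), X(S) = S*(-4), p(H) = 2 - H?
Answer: -169502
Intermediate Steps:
X(S) = -4*S
f(j, d) = j*(-8 + 4*j) (f(j, d) = j*(-4*(2 - j)) = j*(-8 + 4*j))
-49790 - f(-172, -133) = -49790 - 4*(-172)*(-2 - 172) = -49790 - 4*(-172)*(-174) = -49790 - 1*119712 = -49790 - 119712 = -169502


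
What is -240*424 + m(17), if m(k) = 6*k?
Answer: -101658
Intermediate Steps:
-240*424 + m(17) = -240*424 + 6*17 = -101760 + 102 = -101658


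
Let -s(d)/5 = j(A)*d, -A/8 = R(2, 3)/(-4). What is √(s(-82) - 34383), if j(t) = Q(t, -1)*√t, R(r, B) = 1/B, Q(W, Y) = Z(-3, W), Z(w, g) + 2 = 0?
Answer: √(-309447 - 2460*√6)/3 ≈ 187.22*I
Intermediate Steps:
Z(w, g) = -2 (Z(w, g) = -2 + 0 = -2)
Q(W, Y) = -2
A = ⅔ (A = -8/(3*(-4)) = -8*(-1)/(3*4) = -8*(-1/12) = ⅔ ≈ 0.66667)
j(t) = -2*√t
s(d) = 10*d*√6/3 (s(d) = -5*(-2*√6/3)*d = -(-10)*d*√6/3 = 10*d*√6/3)
√(s(-82) - 34383) = √((10/3)*(-82)*√6 - 34383) = √(-820*√6/3 - 34383) = √(-34383 - 820*√6/3)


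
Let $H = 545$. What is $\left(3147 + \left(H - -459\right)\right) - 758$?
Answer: $3393$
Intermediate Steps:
$\left(3147 + \left(H - -459\right)\right) - 758 = \left(3147 + \left(545 - -459\right)\right) - 758 = \left(3147 + \left(545 + 459\right)\right) - 758 = \left(3147 + 1004\right) - 758 = 4151 - 758 = 3393$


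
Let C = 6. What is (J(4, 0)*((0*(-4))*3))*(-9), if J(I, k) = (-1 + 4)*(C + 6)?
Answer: 0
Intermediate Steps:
J(I, k) = 36 (J(I, k) = (-1 + 4)*(6 + 6) = 3*12 = 36)
(J(4, 0)*((0*(-4))*3))*(-9) = (36*((0*(-4))*3))*(-9) = (36*(0*3))*(-9) = (36*0)*(-9) = 0*(-9) = 0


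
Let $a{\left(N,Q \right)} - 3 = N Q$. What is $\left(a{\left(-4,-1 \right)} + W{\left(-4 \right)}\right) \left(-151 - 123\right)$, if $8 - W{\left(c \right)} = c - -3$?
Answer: $-4384$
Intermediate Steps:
$W{\left(c \right)} = 5 - c$ ($W{\left(c \right)} = 8 - \left(c - -3\right) = 8 - \left(c + 3\right) = 8 - \left(3 + c\right) = 5 - c$)
$a{\left(N,Q \right)} = 3 + N Q$
$\left(a{\left(-4,-1 \right)} + W{\left(-4 \right)}\right) \left(-151 - 123\right) = \left(\left(3 - -4\right) + \left(5 - -4\right)\right) \left(-151 - 123\right) = \left(\left(3 + 4\right) + \left(5 + 4\right)\right) \left(-274\right) = \left(7 + 9\right) \left(-274\right) = 16 \left(-274\right) = -4384$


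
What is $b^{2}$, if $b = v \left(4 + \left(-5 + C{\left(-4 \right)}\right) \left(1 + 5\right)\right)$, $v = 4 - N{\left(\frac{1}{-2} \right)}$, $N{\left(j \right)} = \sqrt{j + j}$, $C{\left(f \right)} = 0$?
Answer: $10140 - 5408 i \approx 10140.0 - 5408.0 i$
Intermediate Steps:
$N{\left(j \right)} = \sqrt{2} \sqrt{j}$ ($N{\left(j \right)} = \sqrt{2 j} = \sqrt{2} \sqrt{j}$)
$v = 4 - i$ ($v = 4 - \sqrt{2} \sqrt{\frac{1}{-2}} = 4 - \sqrt{2} \sqrt{- \frac{1}{2}} = 4 - \sqrt{2} \frac{i \sqrt{2}}{2} = 4 - i \approx 4.0 - 1.0 i$)
$b = -104 + 26 i$ ($b = \left(4 - i\right) \left(4 + \left(-5 + 0\right) \left(1 + 5\right)\right) = \left(4 - i\right) \left(4 - 30\right) = \left(4 - i\right) \left(-26\right) = -104 + 26 i \approx -104.0 + 26.0 i$)
$b^{2} = \left(-104 + 26 i\right)^{2}$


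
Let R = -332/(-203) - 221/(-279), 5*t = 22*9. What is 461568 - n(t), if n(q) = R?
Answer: 26141689325/56637 ≈ 4.6157e+5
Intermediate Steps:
t = 198/5 (t = (22*9)/5 = (⅕)*198 = 198/5 ≈ 39.600)
R = 137491/56637 (R = -332*(-1/203) - 221*(-1/279) = 332/203 + 221/279 = 137491/56637 ≈ 2.4276)
n(q) = 137491/56637
461568 - n(t) = 461568 - 1*137491/56637 = 461568 - 137491/56637 = 26141689325/56637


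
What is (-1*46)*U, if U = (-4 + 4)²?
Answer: 0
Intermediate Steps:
U = 0 (U = 0² = 0)
(-1*46)*U = -1*46*0 = -46*0 = 0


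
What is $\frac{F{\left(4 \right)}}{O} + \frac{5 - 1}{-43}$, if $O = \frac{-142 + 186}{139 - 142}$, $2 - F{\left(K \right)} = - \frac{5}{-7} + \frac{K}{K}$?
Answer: $- \frac{745}{6622} \approx -0.1125$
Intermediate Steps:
$F{\left(K \right)} = \frac{2}{7}$ ($F{\left(K \right)} = 2 - \left(- \frac{5}{-7} + \frac{K}{K}\right) = 2 - \left(\left(-5\right) \left(- \frac{1}{7}\right) + 1\right) = 2 - \left(\frac{5}{7} + 1\right) = 2 - \frac{12}{7} = \frac{2}{7}$)
$O = - \frac{44}{3}$ ($O = \frac{44}{-3} = 44 \left(- \frac{1}{3}\right) = - \frac{44}{3} \approx -14.667$)
$\frac{F{\left(4 \right)}}{O} + \frac{5 - 1}{-43} = \frac{2}{7 \left(- \frac{44}{3}\right)} + \frac{5 - 1}{-43} = \frac{2}{7} \left(- \frac{3}{44}\right) + \left(5 - 1\right) \left(- \frac{1}{43}\right) = - \frac{3}{154} + 4 \left(- \frac{1}{43}\right) = - \frac{3}{154} - \frac{4}{43} = - \frac{745}{6622}$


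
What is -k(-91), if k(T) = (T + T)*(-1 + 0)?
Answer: -182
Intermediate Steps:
k(T) = -2*T (k(T) = (2*T)*(-1) = -2*T)
-k(-91) = -(-2)*(-91) = -1*182 = -182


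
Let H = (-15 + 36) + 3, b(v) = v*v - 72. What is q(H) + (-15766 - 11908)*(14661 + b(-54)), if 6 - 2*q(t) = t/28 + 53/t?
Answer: -162769611827/336 ≈ -4.8443e+8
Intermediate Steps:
b(v) = -72 + v² (b(v) = v² - 72 = -72 + v²)
H = 24 (H = 21 + 3 = 24)
q(t) = 3 - 53/(2*t) - t/56 (q(t) = 3 - (t/28 + 53/t)/2 = 3 - (53/t + t/28)/2 = 3 + (-53/(2*t) - t/56) = 3 - 53/(2*t) - t/56)
q(H) + (-15766 - 11908)*(14661 + b(-54)) = (3 - 53/2/24 - 1/56*24) + (-15766 - 11908)*(14661 + (-72 + (-54)²)) = (3 - 53/2*1/24 - 3/7) - 27674*(14661 + (-72 + 2916)) = (3 - 53/48 - 3/7) - 27674*(14661 + 2844) = 493/336 - 27674*17505 = 493/336 - 484433370 = -162769611827/336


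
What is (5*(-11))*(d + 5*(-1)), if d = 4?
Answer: 55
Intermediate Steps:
(5*(-11))*(d + 5*(-1)) = (5*(-11))*(4 + 5*(-1)) = -55*(4 - 5) = -55*(-1) = 55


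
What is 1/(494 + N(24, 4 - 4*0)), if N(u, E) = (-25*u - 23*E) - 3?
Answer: -1/201 ≈ -0.0049751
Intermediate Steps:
N(u, E) = -3 - 25*u - 23*E
1/(494 + N(24, 4 - 4*0)) = 1/(494 + (-3 - 25*24 - 23*(4 - 4*0))) = 1/(494 + (-3 - 600 - 23*(4 + 0))) = 1/(494 + (-3 - 600 - 23*4)) = 1/(494 + (-3 - 600 - 92)) = 1/(494 - 695) = 1/(-201) = -1/201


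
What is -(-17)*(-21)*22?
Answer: -7854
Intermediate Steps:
-(-17)*(-21)*22 = -17*21*22 = -357*22 = -7854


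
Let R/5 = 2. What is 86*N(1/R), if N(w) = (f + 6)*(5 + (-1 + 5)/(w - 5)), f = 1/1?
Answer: 17630/7 ≈ 2518.6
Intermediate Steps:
R = 10 (R = 5*2 = 10)
f = 1
N(w) = 35 + 28/(-5 + w) (N(w) = (1 + 6)*(5 + (-1 + 5)/(w - 5)) = 7*(5 + 4/(-5 + w)) = 35 + 28/(-5 + w))
86*N(1/R) = 86*(7*(-21 + 5/10)/(-5 + 1/10)) = 86*(7*(-21 + 5*(⅒))/(-5 + ⅒)) = 86*(7*(-21 + ½)/(-49/10)) = 86*(7*(-10/49)*(-41/2)) = 86*(205/7) = 17630/7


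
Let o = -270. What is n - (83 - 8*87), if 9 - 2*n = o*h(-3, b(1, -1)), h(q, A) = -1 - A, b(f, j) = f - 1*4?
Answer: 1775/2 ≈ 887.50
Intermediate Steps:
b(f, j) = -4 + f (b(f, j) = f - 4 = -4 + f)
n = 549/2 (n = 9/2 - (-135)*(-1 - (-4 + 1)) = 9/2 - (-135)*(-1 - 1*(-3)) = 9/2 - (-135)*(-1 + 3) = 9/2 - (-135)*2 = 9/2 - ½*(-540) = 9/2 + 270 = 549/2 ≈ 274.50)
n - (83 - 8*87) = 549/2 - (83 - 8*87) = 549/2 - (83 - 696) = 549/2 - 1*(-613) = 549/2 + 613 = 1775/2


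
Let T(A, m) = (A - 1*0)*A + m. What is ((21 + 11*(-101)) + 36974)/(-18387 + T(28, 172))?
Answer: -35884/17431 ≈ -2.0586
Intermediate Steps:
T(A, m) = m + A² (T(A, m) = (A + 0)*A + m = A*A + m = A² + m = m + A²)
((21 + 11*(-101)) + 36974)/(-18387 + T(28, 172)) = ((21 + 11*(-101)) + 36974)/(-18387 + (172 + 28²)) = ((21 - 1111) + 36974)/(-18387 + (172 + 784)) = (-1090 + 36974)/(-18387 + 956) = 35884/(-17431) = 35884*(-1/17431) = -35884/17431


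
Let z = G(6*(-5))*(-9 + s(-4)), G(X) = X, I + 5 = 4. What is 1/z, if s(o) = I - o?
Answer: 1/180 ≈ 0.0055556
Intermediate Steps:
I = -1 (I = -5 + 4 = -1)
s(o) = -1 - o
z = 180 (z = (6*(-5))*(-9 + (-1 - 1*(-4))) = -30*(-9 + (-1 + 4)) = -30*(-9 + 3) = -30*(-6) = 180)
1/z = 1/180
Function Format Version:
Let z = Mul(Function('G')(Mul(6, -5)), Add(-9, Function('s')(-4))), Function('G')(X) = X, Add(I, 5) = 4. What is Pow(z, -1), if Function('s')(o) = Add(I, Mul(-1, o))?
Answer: Rational(1, 180) ≈ 0.0055556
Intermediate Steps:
I = -1 (I = Add(-5, 4) = -1)
Function('s')(o) = Add(-1, Mul(-1, o))
z = 180 (z = Mul(Mul(6, -5), Add(-9, Add(-1, Mul(-1, -4)))) = Mul(-30, Add(-9, Add(-1, 4))) = Mul(-30, Add(-9, 3)) = Mul(-30, -6) = 180)
Pow(z, -1) = Pow(180, -1) = Rational(1, 180)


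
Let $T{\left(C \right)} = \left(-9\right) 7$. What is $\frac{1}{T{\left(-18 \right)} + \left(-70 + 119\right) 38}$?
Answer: $\frac{1}{1799} \approx 0.00055586$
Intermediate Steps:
$T{\left(C \right)} = -63$
$\frac{1}{T{\left(-18 \right)} + \left(-70 + 119\right) 38} = \frac{1}{-63 + \left(-70 + 119\right) 38} = \frac{1}{-63 + 49 \cdot 38} = \frac{1}{-63 + 1862} = \frac{1}{1799}$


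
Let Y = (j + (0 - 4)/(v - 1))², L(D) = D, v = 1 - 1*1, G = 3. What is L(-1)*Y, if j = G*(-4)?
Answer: -64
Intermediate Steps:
v = 0 (v = 1 - 1 = 0)
j = -12 (j = 3*(-4) = -12)
Y = 64 (Y = (-12 + (0 - 4)/(0 - 1))² = (-12 - 4/(-1))² = (-12 - 4*(-1))² = (-12 + 4)² = (-8)² = 64)
L(-1)*Y = -1*64 = -64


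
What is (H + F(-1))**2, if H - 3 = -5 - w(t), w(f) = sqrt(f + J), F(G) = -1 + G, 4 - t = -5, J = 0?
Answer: 49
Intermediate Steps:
t = 9 (t = 4 - 1*(-5) = 4 + 5 = 9)
w(f) = sqrt(f) (w(f) = sqrt(f + 0) = sqrt(f))
H = -5 (H = 3 + (-5 - sqrt(9)) = 3 + (-5 - 1*3) = 3 + (-5 - 3) = 3 - 8 = -5)
(H + F(-1))**2 = (-5 + (-1 - 1))**2 = (-5 - 2)**2 = (-7)**2 = 49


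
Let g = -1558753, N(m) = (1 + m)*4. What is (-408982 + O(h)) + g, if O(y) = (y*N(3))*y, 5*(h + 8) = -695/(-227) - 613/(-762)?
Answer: -367810241556863531/187000029225 ≈ -1.9669e+6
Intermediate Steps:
h = -6250219/864870 (h = -8 + (-695/(-227) - 613/(-762))/5 = -8 + (-695*(-1/227) - 613*(-1/762))/5 = -8 + (695/227 + 613/762)/5 = -8 + (⅕)*(668741/172974) = -8 + 668741/864870 = -6250219/864870 ≈ -7.2268)
N(m) = 4 + 4*m
O(y) = 16*y² (O(y) = (y*(4 + 4*3))*y = (y*(4 + 12))*y = (y*16)*y = (16*y)*y = 16*y²)
(-408982 + O(h)) + g = (-408982 + 16*(-6250219/864870)²) - 1558753 = (-408982 + 16*(39065237547961/748000116900)) - 1558753 = (-408982 + 156260950191844/187000029225) - 1558753 = -76323385002307106/187000029225 - 1558753 = -367810241556863531/187000029225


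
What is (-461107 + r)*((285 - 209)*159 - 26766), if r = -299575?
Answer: 11168333124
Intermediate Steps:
(-461107 + r)*((285 - 209)*159 - 26766) = (-461107 - 299575)*((285 - 209)*159 - 26766) = -760682*(76*159 - 26766) = -760682*(12084 - 26766) = -760682*(-14682) = 11168333124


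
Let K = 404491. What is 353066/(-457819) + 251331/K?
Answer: -27747912317/185183665129 ≈ -0.14984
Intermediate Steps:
353066/(-457819) + 251331/K = 353066/(-457819) + 251331/404491 = 353066*(-1/457819) + 251331*(1/404491) = -353066/457819 + 251331/404491 = -27747912317/185183665129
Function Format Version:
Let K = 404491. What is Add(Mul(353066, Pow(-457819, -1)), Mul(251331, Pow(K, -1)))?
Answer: Rational(-27747912317, 185183665129) ≈ -0.14984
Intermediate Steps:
Add(Mul(353066, Pow(-457819, -1)), Mul(251331, Pow(K, -1))) = Add(Mul(353066, Pow(-457819, -1)), Mul(251331, Pow(404491, -1))) = Add(Mul(353066, Rational(-1, 457819)), Mul(251331, Rational(1, 404491))) = Add(Rational(-353066, 457819), Rational(251331, 404491)) = Rational(-27747912317, 185183665129)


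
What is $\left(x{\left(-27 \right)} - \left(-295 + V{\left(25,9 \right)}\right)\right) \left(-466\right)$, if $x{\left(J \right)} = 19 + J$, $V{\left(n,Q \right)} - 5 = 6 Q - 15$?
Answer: $-113238$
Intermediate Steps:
$V{\left(n,Q \right)} = -10 + 6 Q$ ($V{\left(n,Q \right)} = 5 + \left(6 Q - 15\right) = 5 + \left(-15 + 6 Q\right) = -10 + 6 Q$)
$\left(x{\left(-27 \right)} - \left(-295 + V{\left(25,9 \right)}\right)\right) \left(-466\right) = \left(\left(19 - 27\right) + \left(295 - \left(-10 + 6 \cdot 9\right)\right)\right) \left(-466\right) = \left(-8 + \left(295 - \left(-10 + 54\right)\right)\right) \left(-466\right) = \left(-8 + \left(295 - 44\right)\right) \left(-466\right) = \left(-8 + 251\right) \left(-466\right) = 243 \left(-466\right) = -113238$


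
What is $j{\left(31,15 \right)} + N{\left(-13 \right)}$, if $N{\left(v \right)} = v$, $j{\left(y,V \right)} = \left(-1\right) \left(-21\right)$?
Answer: $8$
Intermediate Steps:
$j{\left(y,V \right)} = 21$
$j{\left(31,15 \right)} + N{\left(-13 \right)} = 21 - 13 = 8$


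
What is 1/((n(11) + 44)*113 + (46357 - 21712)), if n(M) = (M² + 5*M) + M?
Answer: 1/50748 ≈ 1.9705e-5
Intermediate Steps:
n(M) = M² + 6*M
1/((n(11) + 44)*113 + (46357 - 21712)) = 1/((11*(6 + 11) + 44)*113 + (46357 - 21712)) = 1/((11*17 + 44)*113 + 24645) = 1/((187 + 44)*113 + 24645) = 1/(231*113 + 24645) = 1/(26103 + 24645) = 1/50748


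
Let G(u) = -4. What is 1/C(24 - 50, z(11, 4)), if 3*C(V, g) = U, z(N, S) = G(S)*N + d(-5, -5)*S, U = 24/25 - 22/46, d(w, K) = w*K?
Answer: 1725/277 ≈ 6.2274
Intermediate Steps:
d(w, K) = K*w
U = 277/575 (U = 24*(1/25) - 22*1/46 = 24/25 - 11/23 = 277/575 ≈ 0.48174)
z(N, S) = -4*N + 25*S (z(N, S) = -4*N + (-5*(-5))*S = -4*N + 25*S)
C(V, g) = 277/1725 (C(V, g) = (⅓)*(277/575) = 277/1725)
1/C(24 - 50, z(11, 4)) = 1/(277/1725) = 1725/277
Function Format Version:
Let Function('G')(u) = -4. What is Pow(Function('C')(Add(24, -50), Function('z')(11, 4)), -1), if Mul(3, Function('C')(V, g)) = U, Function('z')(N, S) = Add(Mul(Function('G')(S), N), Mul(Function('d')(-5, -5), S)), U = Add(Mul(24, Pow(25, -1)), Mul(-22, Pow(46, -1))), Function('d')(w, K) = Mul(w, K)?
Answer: Rational(1725, 277) ≈ 6.2274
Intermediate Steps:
Function('d')(w, K) = Mul(K, w)
U = Rational(277, 575) (U = Add(Mul(24, Rational(1, 25)), Mul(-22, Rational(1, 46))) = Add(Rational(24, 25), Rational(-11, 23)) = Rational(277, 575) ≈ 0.48174)
Function('z')(N, S) = Add(Mul(-4, N), Mul(25, S)) (Function('z')(N, S) = Add(Mul(-4, N), Mul(Mul(-5, -5), S)) = Add(Mul(-4, N), Mul(25, S)))
Function('C')(V, g) = Rational(277, 1725) (Function('C')(V, g) = Mul(Rational(1, 3), Rational(277, 575)) = Rational(277, 1725))
Pow(Function('C')(Add(24, -50), Function('z')(11, 4)), -1) = Pow(Rational(277, 1725), -1) = Rational(1725, 277)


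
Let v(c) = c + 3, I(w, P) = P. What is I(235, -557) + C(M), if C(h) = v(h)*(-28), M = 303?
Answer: -9125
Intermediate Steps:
v(c) = 3 + c
C(h) = -84 - 28*h (C(h) = (3 + h)*(-28) = -84 - 28*h)
I(235, -557) + C(M) = -557 + (-84 - 28*303) = -557 + (-84 - 8484) = -557 - 8568 = -9125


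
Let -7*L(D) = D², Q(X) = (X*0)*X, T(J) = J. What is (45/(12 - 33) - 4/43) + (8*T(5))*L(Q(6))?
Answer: -673/301 ≈ -2.2359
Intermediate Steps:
Q(X) = 0 (Q(X) = 0*X = 0)
L(D) = -D²/7
(45/(12 - 33) - 4/43) + (8*T(5))*L(Q(6)) = (45/(12 - 33) - 4/43) + (8*5)*(-⅐*0²) = (45/(-21) - 4*1/43) + 40*(-⅐*0) = (45*(-1/21) - 4/43) + 40*0 = (-15/7 - 4/43) + 0 = -673/301 + 0 = -673/301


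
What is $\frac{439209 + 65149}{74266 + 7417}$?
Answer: $\frac{504358}{81683} \approx 6.1746$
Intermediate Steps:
$\frac{439209 + 65149}{74266 + 7417} = \frac{504358}{81683}$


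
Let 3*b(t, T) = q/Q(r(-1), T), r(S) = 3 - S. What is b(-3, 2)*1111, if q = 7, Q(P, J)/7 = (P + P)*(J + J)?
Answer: 1111/96 ≈ 11.573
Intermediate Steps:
Q(P, J) = 28*J*P (Q(P, J) = 7*((P + P)*(J + J)) = 7*((2*P)*(2*J)) = 7*(4*J*P) = 28*J*P)
b(t, T) = 1/(48*T) (b(t, T) = (7/((28*T*(3 - 1*(-1)))))/3 = (7/((28*T*(3 + 1))))/3 = (7/((28*T*4)))/3 = (7/((112*T)))/3 = (7*(1/(112*T)))/3 = (1/(16*T))/3 = 1/(48*T))
b(-3, 2)*1111 = ((1/48)/2)*1111 = ((1/48)*(½))*1111 = (1/96)*1111 = 1111/96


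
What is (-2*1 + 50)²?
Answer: 2304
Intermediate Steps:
(-2*1 + 50)² = (-2 + 50)² = 48² = 2304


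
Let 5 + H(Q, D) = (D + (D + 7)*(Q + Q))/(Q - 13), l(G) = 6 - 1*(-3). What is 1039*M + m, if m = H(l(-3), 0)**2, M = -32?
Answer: -127663/4 ≈ -31916.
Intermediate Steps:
l(G) = 9 (l(G) = 6 + 3 = 9)
H(Q, D) = -5 + (D + 2*Q*(7 + D))/(-13 + Q) (H(Q, D) = -5 + (D + (D + 7)*(Q + Q))/(Q - 13) = -5 + (D + (7 + D)*(2*Q))/(-13 + Q) = -5 + (D + 2*Q*(7 + D))/(-13 + Q))
m = 5329/4 (m = ((65 + 0 + 9*9 + 2*0*9)/(-13 + 9))**2 = ((65 + 0 + 81 + 0)/(-4))**2 = (-1/4*146)**2 = (-73/2)**2 = 5329/4 ≈ 1332.3)
1039*M + m = 1039*(-32) + 5329/4 = -33248 + 5329/4 = -127663/4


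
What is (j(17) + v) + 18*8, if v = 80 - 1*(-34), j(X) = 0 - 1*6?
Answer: 252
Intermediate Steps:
j(X) = -6 (j(X) = 0 - 6 = -6)
v = 114 (v = 80 + 34 = 114)
(j(17) + v) + 18*8 = (-6 + 114) + 18*8 = 108 + 144 = 252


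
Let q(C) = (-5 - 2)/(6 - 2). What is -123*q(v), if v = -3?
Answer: 861/4 ≈ 215.25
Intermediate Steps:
q(C) = -7/4
-123*q(v) = -123*(-7/4) = 861/4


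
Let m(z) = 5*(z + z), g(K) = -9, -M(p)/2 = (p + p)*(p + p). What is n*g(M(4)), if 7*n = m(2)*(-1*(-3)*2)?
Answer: -1080/7 ≈ -154.29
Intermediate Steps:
M(p) = -8*p² (M(p) = -2*(p + p)*(p + p) = -2*2*p*2*p = -8*p²)
m(z) = 10*z (m(z) = 5*(2*z) = 10*z)
n = 120/7 (n = ((10*2)*(-1*(-3)*2))/7 = (20*(3*2))/7 = (20*6)/7 = (⅐)*120 = 120/7 ≈ 17.143)
n*g(M(4)) = (120/7)*(-9) = -1080/7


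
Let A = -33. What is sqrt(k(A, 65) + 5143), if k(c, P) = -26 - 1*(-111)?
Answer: 2*sqrt(1307) ≈ 72.305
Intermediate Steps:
k(c, P) = 85 (k(c, P) = -26 + 111 = 85)
sqrt(k(A, 65) + 5143) = sqrt(85 + 5143) = sqrt(5228) = 2*sqrt(1307)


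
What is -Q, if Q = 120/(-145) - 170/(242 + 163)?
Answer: 2930/2349 ≈ 1.2473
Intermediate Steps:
Q = -2930/2349 (Q = 120*(-1/145) - 170/405 = -24/29 - 170*1/405 = -24/29 - 34/81 = -2930/2349 ≈ -1.2473)
-Q = -1*(-2930/2349) = 2930/2349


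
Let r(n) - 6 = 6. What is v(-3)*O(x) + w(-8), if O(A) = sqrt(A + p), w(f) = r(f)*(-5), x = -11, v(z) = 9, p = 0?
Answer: -60 + 9*I*sqrt(11) ≈ -60.0 + 29.85*I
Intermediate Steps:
r(n) = 12 (r(n) = 6 + 6 = 12)
w(f) = -60 (w(f) = 12*(-5) = -60)
O(A) = sqrt(A) (O(A) = sqrt(A + 0) = sqrt(A))
v(-3)*O(x) + w(-8) = 9*sqrt(-11) - 60 = 9*(I*sqrt(11)) - 60 = 9*I*sqrt(11) - 60 = -60 + 9*I*sqrt(11)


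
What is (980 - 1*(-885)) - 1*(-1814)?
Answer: 3679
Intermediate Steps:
(980 - 1*(-885)) - 1*(-1814) = (980 + 885) + 1814 = 1865 + 1814 = 3679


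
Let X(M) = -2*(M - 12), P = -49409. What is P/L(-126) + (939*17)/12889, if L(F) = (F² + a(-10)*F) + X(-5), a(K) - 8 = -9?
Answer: -380849933/206688004 ≈ -1.8426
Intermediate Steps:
X(M) = 24 - 2*M (X(M) = -2*(-12 + M) = 24 - 2*M)
a(K) = -1 (a(K) = 8 - 9 = -1)
L(F) = 34 + F² - F (L(F) = (F² - F) + (24 - 2*(-5)) = (F² - F) + (24 + 10) = (F² - F) + 34 = 34 + F² - F)
P/L(-126) + (939*17)/12889 = -49409/(34 + (-126)² - 1*(-126)) + (939*17)/12889 = -49409/(34 + 15876 + 126) + 15963*(1/12889) = -49409/16036 + 15963/12889 = -380849933/206688004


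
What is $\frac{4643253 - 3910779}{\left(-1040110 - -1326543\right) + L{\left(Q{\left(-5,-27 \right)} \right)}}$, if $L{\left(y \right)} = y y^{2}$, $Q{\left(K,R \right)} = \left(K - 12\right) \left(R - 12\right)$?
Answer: $\frac{366237}{145860340} \approx 0.0025109$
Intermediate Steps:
$Q{\left(K,R \right)} = \left(-12 + K\right) \left(-12 + R\right)$
$L{\left(y \right)} = y^{3}$
$\frac{4643253 - 3910779}{\left(-1040110 - -1326543\right) + L{\left(Q{\left(-5,-27 \right)} \right)}} = \frac{4643253 - 3910779}{\left(-1040110 - -1326543\right) + \left(144 - -60 - -324 - -135\right)^{3}} = \frac{732474}{\left(-1040110 + 1326543\right) + \left(144 + 60 + 324 + 135\right)^{3}} = \frac{732474}{286433 + 663^{3}} = \frac{732474}{286433 + 291434247} = \frac{732474}{291720680} = 732474 \cdot \frac{1}{291720680} = \frac{366237}{145860340}$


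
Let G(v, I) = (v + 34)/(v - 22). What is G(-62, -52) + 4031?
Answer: 12094/3 ≈ 4031.3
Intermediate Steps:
G(v, I) = (34 + v)/(-22 + v)
G(-62, -52) + 4031 = (34 - 62)/(-22 - 62) + 4031 = -28/(-84) + 4031 = -1/84*(-28) + 4031 = 1/3 + 4031 = 12094/3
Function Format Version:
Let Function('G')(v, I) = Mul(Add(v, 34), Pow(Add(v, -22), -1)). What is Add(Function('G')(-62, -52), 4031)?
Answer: Rational(12094, 3) ≈ 4031.3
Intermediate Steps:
Function('G')(v, I) = Mul(Pow(Add(-22, v), -1), Add(34, v)) (Function('G')(v, I) = Mul(Add(34, v), Pow(Add(-22, v), -1)) = Mul(Pow(Add(-22, v), -1), Add(34, v)))
Add(Function('G')(-62, -52), 4031) = Add(Mul(Pow(Add(-22, -62), -1), Add(34, -62)), 4031) = Add(Mul(Pow(-84, -1), -28), 4031) = Add(Mul(Rational(-1, 84), -28), 4031) = Add(Rational(1, 3), 4031) = Rational(12094, 3)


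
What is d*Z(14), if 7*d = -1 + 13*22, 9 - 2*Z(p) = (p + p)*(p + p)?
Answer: -220875/14 ≈ -15777.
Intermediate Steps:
Z(p) = 9/2 - 2*p² (Z(p) = 9/2 - (p + p)*(p + p)/2 = 9/2 - 2*p*2*p/2 = 9/2 - 2*p²)
d = 285/7 (d = (-1 + 13*22)/7 = (-1 + 286)/7 = (⅐)*285 = 285/7 ≈ 40.714)
d*Z(14) = 285*(9/2 - 2*14²)/7 = 285*(9/2 - 2*196)/7 = 285*(9/2 - 392)/7 = (285/7)*(-775/2) = -220875/14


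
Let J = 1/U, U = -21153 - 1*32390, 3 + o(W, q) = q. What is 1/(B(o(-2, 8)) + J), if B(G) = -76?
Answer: -53543/4069269 ≈ -0.013158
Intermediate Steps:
o(W, q) = -3 + q
U = -53543 (U = -21153 - 32390 = -53543)
J = -1/53543 (J = 1/(-53543) = -1/53543 ≈ -1.8677e-5)
1/(B(o(-2, 8)) + J) = 1/(-76 - 1/53543) = 1/(-4069269/53543) = -53543/4069269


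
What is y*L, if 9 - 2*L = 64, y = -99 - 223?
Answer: 8855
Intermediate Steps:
y = -322
L = -55/2 (L = 9/2 - ½*64 = 9/2 - 32 = -55/2 ≈ -27.500)
y*L = -322*(-55/2) = 8855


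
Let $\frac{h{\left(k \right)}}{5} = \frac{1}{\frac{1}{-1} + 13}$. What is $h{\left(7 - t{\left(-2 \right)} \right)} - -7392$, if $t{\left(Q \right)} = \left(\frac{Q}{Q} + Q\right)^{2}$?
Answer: $\frac{88709}{12} \approx 7392.4$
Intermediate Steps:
$t{\left(Q \right)} = \left(1 + Q\right)^{2}$
$h{\left(k \right)} = \frac{5}{12}$ ($h{\left(k \right)} = \frac{5}{\frac{1}{-1} + 13} = \frac{5}{-1 + 13} = \frac{5}{12}$)
$h{\left(7 - t{\left(-2 \right)} \right)} - -7392 = \frac{5}{12} - -7392 = \frac{5}{12} + 7392 = \frac{88709}{12}$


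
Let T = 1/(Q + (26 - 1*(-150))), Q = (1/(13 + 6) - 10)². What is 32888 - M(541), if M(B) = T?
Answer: 3264363855/99257 ≈ 32888.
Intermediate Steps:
Q = 35721/361 (Q = (1/19 - 10)² = (-189/19)² = 35721/361 ≈ 98.950)
T = 361/99257 (T = 1/(35721/361 + (26 - 1*(-150))) = 1/(35721/361 + (26 + 150)) = 1/(35721/361 + 176) = 1/(99257/361) = 361/99257 ≈ 0.0036370)
M(B) = 361/99257
32888 - M(541) = 32888 - 1*361/99257 = 32888 - 361/99257 = 3264363855/99257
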